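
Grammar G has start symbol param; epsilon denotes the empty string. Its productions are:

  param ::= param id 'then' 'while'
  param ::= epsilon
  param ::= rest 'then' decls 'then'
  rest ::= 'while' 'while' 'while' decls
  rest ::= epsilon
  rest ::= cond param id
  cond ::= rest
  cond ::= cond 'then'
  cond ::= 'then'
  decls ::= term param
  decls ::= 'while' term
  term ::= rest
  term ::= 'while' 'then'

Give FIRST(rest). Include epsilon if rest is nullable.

rest ::= 'while' 'while' 'while' decls contributes {'while'}.
rest ::= epsilon contributes epsilon.
From rest ::= cond param id: cond, param nullable, take FIRST(cond) ∪ FIRST(param) ∪ {id} = { 'then', 'while', id }.
Union: FIRST(rest) = { 'then', 'while', id, epsilon }.

{ 'then', 'while', id, epsilon }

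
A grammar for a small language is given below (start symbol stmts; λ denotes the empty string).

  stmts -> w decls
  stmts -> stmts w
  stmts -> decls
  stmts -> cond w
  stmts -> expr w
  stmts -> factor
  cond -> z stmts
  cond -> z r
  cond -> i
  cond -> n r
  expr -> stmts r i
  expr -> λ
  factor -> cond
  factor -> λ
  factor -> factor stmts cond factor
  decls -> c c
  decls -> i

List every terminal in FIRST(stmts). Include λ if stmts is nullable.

stmts -> w decls contributes {w}.
From stmts -> stmts w: stmts nullable, take FIRST(stmts) ∪ {w} = { c, i, n, r, w, z }.
From stmts -> decls: add FIRST(decls) = { c, i }.
From stmts -> cond w: add FIRST(cond) = { i, n, z }.
From stmts -> expr w: expr nullable, take FIRST(expr) ∪ {w} = { c, i, n, r, w, z }.
From stmts -> factor: add FIRST(factor) = { c, i, n, r, w, z, λ } (including λ since factor is nullable).
Union: FIRST(stmts) = { c, i, n, r, w, z, λ }.

{ c, i, n, r, w, z, λ }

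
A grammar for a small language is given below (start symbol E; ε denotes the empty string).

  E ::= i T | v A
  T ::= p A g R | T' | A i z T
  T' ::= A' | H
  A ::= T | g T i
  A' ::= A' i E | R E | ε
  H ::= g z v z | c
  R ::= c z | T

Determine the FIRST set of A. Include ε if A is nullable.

{ c, g, i, p, v, ε }

From A ::= T: add FIRST(T) = { c, g, i, p, v, ε } (including ε since T is nullable).
A ::= g T i contributes {g}.
Union: FIRST(A) = { c, g, i, p, v, ε }.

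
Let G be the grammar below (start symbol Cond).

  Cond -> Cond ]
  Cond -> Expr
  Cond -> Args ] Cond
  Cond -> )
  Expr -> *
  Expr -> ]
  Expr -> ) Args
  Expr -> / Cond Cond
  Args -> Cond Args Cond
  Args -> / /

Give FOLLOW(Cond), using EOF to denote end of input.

{ EOF, ), *, /, ] }

Cond is the start symbol, so EOF ∈ FOLLOW(Cond).
In Cond -> Cond ]: add FIRST(]) = { ] }.
In Cond -> Args ] Cond: Cond is at the end, add FOLLOW(Cond) = { EOF, ), *, /, ] }.
In Expr -> / Cond Cond: add FIRST(Cond) = { ), *, /, ] }.
In Expr -> / Cond Cond: Cond is at the end, add FOLLOW(Expr) = { EOF, ), *, /, ] }.
In Args -> Cond Args Cond: add FIRST(Args Cond) = { ), *, /, ] }.
In Args -> Cond Args Cond: Cond is at the end, add FOLLOW(Args) = { EOF, ), *, /, ] }.
Union: FOLLOW(Cond) = { EOF, ), *, /, ] }.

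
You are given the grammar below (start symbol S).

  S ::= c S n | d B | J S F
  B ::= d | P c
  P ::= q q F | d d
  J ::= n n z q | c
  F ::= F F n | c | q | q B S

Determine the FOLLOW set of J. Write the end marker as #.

In S ::= J S F: add FIRST(S F) = { c, d, n }.
Union: FOLLOW(J) = { c, d, n }.

{ c, d, n }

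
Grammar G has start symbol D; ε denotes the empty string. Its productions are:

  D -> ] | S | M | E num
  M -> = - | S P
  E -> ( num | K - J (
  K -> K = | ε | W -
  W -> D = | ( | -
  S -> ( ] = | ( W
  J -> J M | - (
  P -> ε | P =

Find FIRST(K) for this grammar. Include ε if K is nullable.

{ (, -, =, ], ε }

From K -> K =: K nullable, take FIRST(K) ∪ {=} = { (, -, =, ] }.
K -> ε contributes ε.
From K -> W -: add FIRST(W) = { (, -, =, ] }.
Union: FIRST(K) = { (, -, =, ], ε }.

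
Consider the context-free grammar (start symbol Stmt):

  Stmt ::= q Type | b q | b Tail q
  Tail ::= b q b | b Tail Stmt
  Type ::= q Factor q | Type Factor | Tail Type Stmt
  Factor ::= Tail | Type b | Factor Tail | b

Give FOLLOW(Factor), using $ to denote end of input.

{ $, b, q }

In Type ::= q Factor q: add FIRST(q) = { q }.
In Type ::= Type Factor: Factor is at the end, add FOLLOW(Type) = { $, b, q }.
In Factor ::= Factor Tail: add FIRST(Tail) = { b }.
Union: FOLLOW(Factor) = { $, b, q }.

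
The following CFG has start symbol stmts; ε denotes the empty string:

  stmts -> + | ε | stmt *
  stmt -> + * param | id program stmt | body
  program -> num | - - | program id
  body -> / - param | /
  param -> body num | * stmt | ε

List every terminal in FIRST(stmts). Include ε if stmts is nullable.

{ +, /, id, ε }

stmts -> + contributes {+}.
stmts -> ε contributes ε.
From stmts -> stmt *: add FIRST(stmt) = { +, /, id }.
Union: FIRST(stmts) = { +, /, id, ε }.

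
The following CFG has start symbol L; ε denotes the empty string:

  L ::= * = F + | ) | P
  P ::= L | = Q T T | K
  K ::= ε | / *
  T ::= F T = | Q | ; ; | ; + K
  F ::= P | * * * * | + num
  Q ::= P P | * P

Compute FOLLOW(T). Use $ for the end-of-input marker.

In P ::= = Q T T: add FIRST(T)\{ε} = { ), *, +, /, ;, = }.
  Since T is nullable, also add FOLLOW(P) = { $, ), *, +, /, ;, = }.
In P ::= = Q T T: T is at the end, add FOLLOW(P) = { $, ), *, +, /, ;, = }.
In T ::= F T =: add FIRST(=) = { = }.
Union: FOLLOW(T) = { $, ), *, +, /, ;, = }.

{ $, ), *, +, /, ;, = }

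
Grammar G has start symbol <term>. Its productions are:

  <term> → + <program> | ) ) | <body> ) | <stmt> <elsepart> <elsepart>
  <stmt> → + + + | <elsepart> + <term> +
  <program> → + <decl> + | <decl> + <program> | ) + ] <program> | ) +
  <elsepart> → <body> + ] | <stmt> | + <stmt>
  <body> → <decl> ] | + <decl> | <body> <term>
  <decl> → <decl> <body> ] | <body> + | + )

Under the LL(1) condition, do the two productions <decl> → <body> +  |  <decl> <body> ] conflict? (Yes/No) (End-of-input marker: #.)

FIRST(<body> +) = { + } and FIRST(<decl> <body> ]) = { + }.
Both contain +, so the two alternatives are not disjoint — LL(1) conflict.

Yes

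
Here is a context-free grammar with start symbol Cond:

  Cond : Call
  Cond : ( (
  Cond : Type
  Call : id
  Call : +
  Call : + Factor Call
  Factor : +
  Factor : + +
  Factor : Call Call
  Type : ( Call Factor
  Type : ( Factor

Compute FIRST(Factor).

Factor : + contributes {+}.
Factor : + + contributes {+}.
From Factor : Call Call: add FIRST(Call) = { +, id }.
Union: FIRST(Factor) = { +, id }.

{ +, id }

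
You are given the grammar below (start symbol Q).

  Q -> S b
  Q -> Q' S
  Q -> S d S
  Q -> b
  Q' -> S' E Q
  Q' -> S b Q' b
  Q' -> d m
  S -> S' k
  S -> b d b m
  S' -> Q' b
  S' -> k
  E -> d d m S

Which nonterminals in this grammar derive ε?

{ } (none)

No nonterminal has an empty production or an RHS whose symbols are all nullable.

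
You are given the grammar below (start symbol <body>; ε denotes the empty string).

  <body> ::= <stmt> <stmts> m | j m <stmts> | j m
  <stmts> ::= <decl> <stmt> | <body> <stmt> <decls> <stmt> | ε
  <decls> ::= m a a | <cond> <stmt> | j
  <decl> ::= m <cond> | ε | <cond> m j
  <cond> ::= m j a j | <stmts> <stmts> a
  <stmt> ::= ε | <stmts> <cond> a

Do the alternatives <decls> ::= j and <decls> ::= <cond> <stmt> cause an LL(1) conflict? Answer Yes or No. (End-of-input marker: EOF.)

FIRST(j) = { j } and FIRST(<cond> <stmt>) = { a, j, m }.
Both contain j, so the two alternatives are not disjoint — LL(1) conflict.

Yes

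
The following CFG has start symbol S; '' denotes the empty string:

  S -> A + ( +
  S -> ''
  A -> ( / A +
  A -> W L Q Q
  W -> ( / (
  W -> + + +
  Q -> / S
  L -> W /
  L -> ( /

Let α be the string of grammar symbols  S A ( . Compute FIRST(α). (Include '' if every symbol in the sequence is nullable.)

{ (, + }

Add FIRST(S)\{''} = { (, + }; S is nullable, continue.
Add FIRST(A) = { (, + }; A is not nullable, stop.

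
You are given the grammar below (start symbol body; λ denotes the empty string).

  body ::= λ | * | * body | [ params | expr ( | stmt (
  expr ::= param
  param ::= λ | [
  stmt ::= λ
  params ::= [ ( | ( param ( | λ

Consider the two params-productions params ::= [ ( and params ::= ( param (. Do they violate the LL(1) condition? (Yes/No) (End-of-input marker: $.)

FIRST([ () = { [ } and FIRST(( param () = { ( }.
The FIRST sets are disjoint and neither alternative is nullable — no conflict.

No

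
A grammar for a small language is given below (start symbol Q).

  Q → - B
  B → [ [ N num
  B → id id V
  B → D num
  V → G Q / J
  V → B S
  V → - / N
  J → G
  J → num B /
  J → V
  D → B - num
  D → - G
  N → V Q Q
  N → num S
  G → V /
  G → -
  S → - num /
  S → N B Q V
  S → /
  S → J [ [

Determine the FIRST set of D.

{ -, [, id }

From D → B - num: add FIRST(B) = { -, [, id }.
D → - G contributes {-}.
Union: FIRST(D) = { -, [, id }.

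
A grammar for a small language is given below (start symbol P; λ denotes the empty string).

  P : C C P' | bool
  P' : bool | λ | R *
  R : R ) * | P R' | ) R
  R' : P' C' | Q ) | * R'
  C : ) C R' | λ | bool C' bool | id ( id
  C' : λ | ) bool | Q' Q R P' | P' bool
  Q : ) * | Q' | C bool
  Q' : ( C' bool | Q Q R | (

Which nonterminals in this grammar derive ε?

{ C, C', P, P', R, R' }

Directly nullable (have an λ-production): P', C, C'.
R' : P' C' with every symbol nullable, so R' is nullable.
R : P R' with every symbol nullable, so R is nullable.
P : C C P' with every symbol nullable, so P is nullable.
No other nonterminal has a production whose RHS symbols are all nullable.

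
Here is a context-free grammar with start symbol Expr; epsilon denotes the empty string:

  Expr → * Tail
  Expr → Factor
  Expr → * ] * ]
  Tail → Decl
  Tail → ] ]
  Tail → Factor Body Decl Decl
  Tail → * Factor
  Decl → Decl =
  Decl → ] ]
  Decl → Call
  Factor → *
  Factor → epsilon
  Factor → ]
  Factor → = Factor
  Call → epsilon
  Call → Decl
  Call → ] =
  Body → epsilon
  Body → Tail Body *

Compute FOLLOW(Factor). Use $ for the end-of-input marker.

{ $, *, =, ] }

In Expr → Factor: Factor is at the end, add FOLLOW(Expr) = { $ }.
In Tail → Factor Body Decl Decl: add FIRST(Body Decl Decl)\{epsilon} = { *, =, ] }.
  Since Body Decl Decl is nullable, also add FOLLOW(Tail) = { $, *, =, ] }.
In Tail → * Factor: Factor is at the end, add FOLLOW(Tail) = { $, *, =, ] }.
In Factor → = Factor: Factor is at the end, add FOLLOW(Factor) = { $, *, =, ] }.
Union: FOLLOW(Factor) = { $, *, =, ] }.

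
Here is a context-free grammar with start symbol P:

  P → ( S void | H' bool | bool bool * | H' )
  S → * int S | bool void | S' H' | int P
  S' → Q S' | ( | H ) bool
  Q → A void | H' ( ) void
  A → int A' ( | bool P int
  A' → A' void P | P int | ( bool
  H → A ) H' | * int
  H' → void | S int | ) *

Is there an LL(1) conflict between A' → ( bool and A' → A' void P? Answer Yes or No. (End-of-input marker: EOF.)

Yes

FIRST(( bool) = { ( } and FIRST(A' void P) = { (, ), *, bool, int, void }.
Both contain (, so the two alternatives are not disjoint — LL(1) conflict.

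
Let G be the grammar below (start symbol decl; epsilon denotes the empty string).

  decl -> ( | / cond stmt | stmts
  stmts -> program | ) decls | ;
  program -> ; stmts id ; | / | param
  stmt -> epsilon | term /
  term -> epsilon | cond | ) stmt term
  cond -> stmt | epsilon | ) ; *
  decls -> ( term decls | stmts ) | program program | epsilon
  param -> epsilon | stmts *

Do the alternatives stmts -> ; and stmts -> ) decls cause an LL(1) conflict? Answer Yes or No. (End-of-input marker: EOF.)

FIRST(;) = { ; } and FIRST() decls) = { ) }.
The FIRST sets are disjoint and neither alternative is nullable — no conflict.

No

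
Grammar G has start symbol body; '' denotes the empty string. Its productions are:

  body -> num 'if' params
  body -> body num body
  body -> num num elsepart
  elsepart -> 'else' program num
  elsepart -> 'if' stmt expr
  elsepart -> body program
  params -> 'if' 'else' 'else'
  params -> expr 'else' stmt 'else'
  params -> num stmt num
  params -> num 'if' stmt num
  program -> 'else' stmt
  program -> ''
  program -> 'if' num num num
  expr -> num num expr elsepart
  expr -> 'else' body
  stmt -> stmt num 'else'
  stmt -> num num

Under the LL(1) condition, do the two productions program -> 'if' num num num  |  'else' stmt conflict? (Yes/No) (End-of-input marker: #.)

No

FIRST('if' num num num) = { 'if' } and FIRST('else' stmt) = { 'else' }.
The FIRST sets are disjoint and neither alternative is nullable — no conflict.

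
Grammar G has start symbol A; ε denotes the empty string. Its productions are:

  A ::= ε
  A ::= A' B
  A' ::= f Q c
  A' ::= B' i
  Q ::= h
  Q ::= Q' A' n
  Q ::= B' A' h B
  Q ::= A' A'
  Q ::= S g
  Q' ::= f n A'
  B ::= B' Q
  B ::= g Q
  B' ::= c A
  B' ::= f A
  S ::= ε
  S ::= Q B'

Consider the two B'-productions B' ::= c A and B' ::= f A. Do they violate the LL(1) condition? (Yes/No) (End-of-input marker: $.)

FIRST(c A) = { c } and FIRST(f A) = { f }.
The FIRST sets are disjoint and neither alternative is nullable — no conflict.

No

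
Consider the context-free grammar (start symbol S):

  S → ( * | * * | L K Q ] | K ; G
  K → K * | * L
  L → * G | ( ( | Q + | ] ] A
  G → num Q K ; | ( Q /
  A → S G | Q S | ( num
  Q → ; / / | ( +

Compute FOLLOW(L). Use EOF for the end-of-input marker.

In S → L K Q ]: add FIRST(K Q ]) = { * }.
In K → * L: L is at the end, add FOLLOW(K) = { (, *, ; }.
Union: FOLLOW(L) = { (, *, ; }.

{ (, *, ; }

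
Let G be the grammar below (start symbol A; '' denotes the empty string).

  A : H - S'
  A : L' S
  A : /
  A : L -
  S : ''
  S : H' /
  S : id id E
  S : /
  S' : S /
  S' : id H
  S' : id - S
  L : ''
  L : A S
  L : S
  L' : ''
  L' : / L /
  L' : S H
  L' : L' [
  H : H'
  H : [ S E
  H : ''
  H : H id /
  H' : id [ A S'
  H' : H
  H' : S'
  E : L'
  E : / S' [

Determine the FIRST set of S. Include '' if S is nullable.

{ /, [, id, '' }

S : '' contributes ''.
From S : H' /: H' nullable, take FIRST(H') ∪ {/} = { /, [, id }.
S : id id E contributes {id}.
S : / contributes {/}.
Union: FIRST(S) = { /, [, id, '' }.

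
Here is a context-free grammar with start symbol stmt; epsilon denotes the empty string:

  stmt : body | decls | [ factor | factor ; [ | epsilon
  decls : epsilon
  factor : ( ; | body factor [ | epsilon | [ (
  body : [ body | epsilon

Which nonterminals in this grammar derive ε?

Directly nullable (have an epsilon-production): stmt, decls, factor, body.

{ body, decls, factor, stmt }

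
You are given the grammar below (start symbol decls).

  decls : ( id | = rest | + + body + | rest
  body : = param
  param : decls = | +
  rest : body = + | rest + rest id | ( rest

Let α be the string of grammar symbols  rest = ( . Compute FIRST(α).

{ (, = }

Add FIRST(rest) = { (, = }; rest is not nullable, stop.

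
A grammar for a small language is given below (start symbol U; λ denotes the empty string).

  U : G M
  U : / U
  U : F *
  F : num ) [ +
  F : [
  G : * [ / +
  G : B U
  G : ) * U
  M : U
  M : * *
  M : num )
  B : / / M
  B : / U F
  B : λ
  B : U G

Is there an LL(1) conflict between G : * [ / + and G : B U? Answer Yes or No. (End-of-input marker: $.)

FIRST(* [ / +) = { * } and FIRST(B U) = { ), *, /, [, num }.
Both contain *, so the two alternatives are not disjoint — LL(1) conflict.

Yes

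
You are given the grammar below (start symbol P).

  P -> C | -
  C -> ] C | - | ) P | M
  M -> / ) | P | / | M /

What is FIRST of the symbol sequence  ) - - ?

{ ) }

) is a terminal; add {)} and stop.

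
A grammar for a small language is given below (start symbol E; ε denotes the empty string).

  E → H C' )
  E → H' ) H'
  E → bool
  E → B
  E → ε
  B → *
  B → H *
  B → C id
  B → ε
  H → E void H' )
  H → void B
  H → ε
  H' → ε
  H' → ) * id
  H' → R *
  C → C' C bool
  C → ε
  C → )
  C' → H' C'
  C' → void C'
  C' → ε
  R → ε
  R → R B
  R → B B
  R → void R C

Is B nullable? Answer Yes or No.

Yes

B has an ε-production, so B ⇒ ε.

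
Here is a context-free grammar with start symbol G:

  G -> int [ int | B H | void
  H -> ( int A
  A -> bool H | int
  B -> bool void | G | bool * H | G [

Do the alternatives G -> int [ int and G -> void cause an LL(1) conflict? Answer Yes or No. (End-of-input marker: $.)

No

FIRST(int [ int) = { int } and FIRST(void) = { void }.
The FIRST sets are disjoint and neither alternative is nullable — no conflict.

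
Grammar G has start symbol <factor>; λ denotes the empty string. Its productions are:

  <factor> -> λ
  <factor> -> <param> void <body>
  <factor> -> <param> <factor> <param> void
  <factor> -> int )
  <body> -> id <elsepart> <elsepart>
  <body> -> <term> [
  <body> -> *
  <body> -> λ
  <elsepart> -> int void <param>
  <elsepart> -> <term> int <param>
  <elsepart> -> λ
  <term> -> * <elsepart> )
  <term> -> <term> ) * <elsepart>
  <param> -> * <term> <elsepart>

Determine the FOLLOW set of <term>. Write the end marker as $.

{ $, ), *, [, int, void }

In <body> -> <term> [: add FIRST([) = { [ }.
In <elsepart> -> <term> int <param>: add FIRST(int <param>) = { int }.
In <term> -> <term> ) * <elsepart>: add FIRST() * <elsepart>) = { ) }.
In <param> -> * <term> <elsepart>: add FIRST(<elsepart>)\{λ} = { *, int }.
  Since <elsepart> is nullable, also add FOLLOW(<param>) = { $, ), *, [, int, void }.
Union: FOLLOW(<term>) = { $, ), *, [, int, void }.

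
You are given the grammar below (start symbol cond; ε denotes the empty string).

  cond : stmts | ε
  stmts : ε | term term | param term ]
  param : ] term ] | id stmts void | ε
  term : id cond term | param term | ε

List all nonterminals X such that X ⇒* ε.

Directly nullable (have an ε-production): cond, stmts, param, term.

{ cond, param, stmts, term }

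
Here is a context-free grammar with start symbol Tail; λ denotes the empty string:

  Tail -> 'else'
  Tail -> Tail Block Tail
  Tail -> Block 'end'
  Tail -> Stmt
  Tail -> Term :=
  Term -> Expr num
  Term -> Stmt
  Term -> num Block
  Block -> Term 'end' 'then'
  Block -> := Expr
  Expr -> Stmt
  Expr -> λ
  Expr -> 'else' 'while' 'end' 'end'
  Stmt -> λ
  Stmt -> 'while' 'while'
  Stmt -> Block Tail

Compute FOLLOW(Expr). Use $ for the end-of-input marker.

{ $, 'else', 'end', 'while', :=, num }

In Term -> Expr num: add FIRST(num) = { num }.
In Block -> := Expr: Expr is at the end, add FOLLOW(Block) = { $, 'else', 'end', 'while', :=, num }.
Union: FOLLOW(Expr) = { $, 'else', 'end', 'while', :=, num }.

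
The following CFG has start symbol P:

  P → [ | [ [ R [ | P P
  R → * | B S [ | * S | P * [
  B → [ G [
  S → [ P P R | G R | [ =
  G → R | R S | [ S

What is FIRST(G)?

{ *, [ }

From G → R: add FIRST(R) = { *, [ }.
From G → R S: add FIRST(R) = { *, [ }.
G → [ S contributes {[}.
Union: FIRST(G) = { *, [ }.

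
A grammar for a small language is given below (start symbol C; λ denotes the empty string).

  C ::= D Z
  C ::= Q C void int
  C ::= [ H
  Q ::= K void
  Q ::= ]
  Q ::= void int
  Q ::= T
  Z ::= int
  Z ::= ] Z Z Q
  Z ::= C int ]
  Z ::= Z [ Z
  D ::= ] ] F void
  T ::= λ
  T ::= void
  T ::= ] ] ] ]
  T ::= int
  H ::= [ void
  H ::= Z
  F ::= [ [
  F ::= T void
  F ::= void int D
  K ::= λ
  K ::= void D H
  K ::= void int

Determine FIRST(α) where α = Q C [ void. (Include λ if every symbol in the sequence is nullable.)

{ [, ], int, void }

Add FIRST(Q)\{λ} = { ], int, void }; Q is nullable, continue.
Add FIRST(C) = { [, ], int, void }; C is not nullable, stop.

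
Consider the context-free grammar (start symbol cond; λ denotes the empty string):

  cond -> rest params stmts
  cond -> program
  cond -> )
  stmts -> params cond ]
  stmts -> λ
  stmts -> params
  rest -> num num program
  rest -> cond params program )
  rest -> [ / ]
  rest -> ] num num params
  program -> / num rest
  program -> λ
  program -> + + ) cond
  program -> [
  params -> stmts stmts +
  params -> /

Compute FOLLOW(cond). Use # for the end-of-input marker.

{ #, ), +, /, ] }

cond is the start symbol, so # ∈ FOLLOW(cond).
In stmts -> params cond ]: add FIRST(]) = { ] }.
In rest -> cond params program ): add FIRST(params program )) = { +, / }.
In program -> + + ) cond: cond is at the end, add FOLLOW(program) = { #, ), +, /, ] }.
Union: FOLLOW(cond) = { #, ), +, /, ] }.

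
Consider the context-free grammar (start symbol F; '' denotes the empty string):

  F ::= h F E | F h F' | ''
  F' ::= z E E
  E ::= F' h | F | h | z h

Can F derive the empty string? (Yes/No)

Yes

F has an ''-production, so F ⇒ ''.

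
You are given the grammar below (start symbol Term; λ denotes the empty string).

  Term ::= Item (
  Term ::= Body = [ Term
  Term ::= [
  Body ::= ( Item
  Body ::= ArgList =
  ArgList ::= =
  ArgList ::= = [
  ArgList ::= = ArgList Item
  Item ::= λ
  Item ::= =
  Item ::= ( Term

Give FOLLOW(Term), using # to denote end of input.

Term is the start symbol, so # ∈ FOLLOW(Term).
In Term ::= Body = [ Term: Term is at the end, add FOLLOW(Term) = { #, (, = }.
In Item ::= ( Term: Term is at the end, add FOLLOW(Item) = { (, = }.
Union: FOLLOW(Term) = { #, (, = }.

{ #, (, = }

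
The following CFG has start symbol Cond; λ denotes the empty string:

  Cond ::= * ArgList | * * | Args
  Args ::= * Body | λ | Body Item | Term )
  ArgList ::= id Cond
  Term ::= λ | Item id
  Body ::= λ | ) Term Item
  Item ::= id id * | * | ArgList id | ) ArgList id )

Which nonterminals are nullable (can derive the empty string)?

{ Args, Body, Cond, Term }

Directly nullable (have an λ-production): Args, Term, Body.
Cond ::= Args with every symbol nullable, so Cond is nullable.
No other nonterminal has a production whose RHS symbols are all nullable.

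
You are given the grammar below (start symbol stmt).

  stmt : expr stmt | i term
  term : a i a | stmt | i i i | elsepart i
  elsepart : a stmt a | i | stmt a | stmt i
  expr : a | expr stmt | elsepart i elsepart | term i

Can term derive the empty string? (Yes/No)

No nonterminal in this grammar is nullable.
No production of term has an RHS whose symbols are all nullable, so term is not nullable.

No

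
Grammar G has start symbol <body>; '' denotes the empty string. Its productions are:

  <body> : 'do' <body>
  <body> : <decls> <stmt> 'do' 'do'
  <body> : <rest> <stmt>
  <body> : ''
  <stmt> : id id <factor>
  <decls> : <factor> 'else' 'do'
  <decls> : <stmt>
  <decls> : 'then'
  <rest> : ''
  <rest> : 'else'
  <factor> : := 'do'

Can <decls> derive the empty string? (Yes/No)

Nullable nonterminals: <body>, <rest>.
No production of <decls> has an RHS whose symbols are all nullable, so <decls> is not nullable.

No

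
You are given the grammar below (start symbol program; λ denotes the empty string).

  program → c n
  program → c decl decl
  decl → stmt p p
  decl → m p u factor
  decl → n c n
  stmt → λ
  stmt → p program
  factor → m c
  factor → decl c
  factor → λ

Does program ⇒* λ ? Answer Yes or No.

Nullable nonterminals: factor, stmt.
No production of program has an RHS whose symbols are all nullable, so program is not nullable.

No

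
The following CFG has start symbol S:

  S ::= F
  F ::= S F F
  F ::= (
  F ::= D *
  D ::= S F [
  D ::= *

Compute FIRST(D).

{ (, * }

From D ::= S F [: add FIRST(S) = { (, * }.
D ::= * contributes {*}.
Union: FIRST(D) = { (, * }.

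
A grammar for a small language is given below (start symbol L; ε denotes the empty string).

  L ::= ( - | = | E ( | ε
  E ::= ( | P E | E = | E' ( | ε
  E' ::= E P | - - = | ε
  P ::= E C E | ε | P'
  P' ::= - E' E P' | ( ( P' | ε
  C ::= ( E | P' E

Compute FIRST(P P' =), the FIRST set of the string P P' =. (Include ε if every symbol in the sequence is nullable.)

{ (, -, = }

Add FIRST(P)\{ε} = { (, -, = }; P is nullable, continue.
Add FIRST(P')\{ε} = { (, - }; P' is nullable, continue.
= is a terminal; add {=} and stop.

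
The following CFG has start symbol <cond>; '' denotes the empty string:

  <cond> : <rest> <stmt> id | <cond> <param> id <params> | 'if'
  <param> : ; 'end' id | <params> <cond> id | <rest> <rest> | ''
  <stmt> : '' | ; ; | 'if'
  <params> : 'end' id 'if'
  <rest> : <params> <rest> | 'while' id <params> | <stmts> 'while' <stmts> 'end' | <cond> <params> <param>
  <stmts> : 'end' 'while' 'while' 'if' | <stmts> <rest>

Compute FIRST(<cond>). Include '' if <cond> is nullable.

From <cond> : <rest> <stmt> id: add FIRST(<rest>) = { 'end', 'if', 'while' }.
From <cond> : <cond> <param> id <params>: add FIRST(<cond>) = { 'end', 'if', 'while' }.
<cond> : 'if' contributes {'if'}.
Union: FIRST(<cond>) = { 'end', 'if', 'while' }.

{ 'end', 'if', 'while' }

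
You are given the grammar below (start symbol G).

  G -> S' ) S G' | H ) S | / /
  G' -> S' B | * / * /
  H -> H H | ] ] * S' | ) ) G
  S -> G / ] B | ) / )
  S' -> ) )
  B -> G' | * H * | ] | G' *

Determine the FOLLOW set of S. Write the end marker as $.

In G -> S' ) S G': add FIRST(G') = { ), * }.
In G -> H ) S: S is at the end, add FOLLOW(G) = { $, ), *, /, ] }.
Union: FOLLOW(S) = { $, ), *, /, ] }.

{ $, ), *, /, ] }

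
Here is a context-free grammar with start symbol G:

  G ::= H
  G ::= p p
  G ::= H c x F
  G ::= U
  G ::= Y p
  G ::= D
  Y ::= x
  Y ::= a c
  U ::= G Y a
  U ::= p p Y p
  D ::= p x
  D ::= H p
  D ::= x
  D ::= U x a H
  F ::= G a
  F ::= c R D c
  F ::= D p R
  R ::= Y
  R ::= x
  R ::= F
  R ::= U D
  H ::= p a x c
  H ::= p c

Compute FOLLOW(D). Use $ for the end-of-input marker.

{ $, a, c, p, x }

In G ::= D: D is at the end, add FOLLOW(G) = { $, a, x }.
In F ::= c R D c: add FIRST(c) = { c }.
In F ::= D p R: add FIRST(p R) = { p }.
In R ::= U D: D is at the end, add FOLLOW(R) = { $, a, p, x }.
Union: FOLLOW(D) = { $, a, c, p, x }.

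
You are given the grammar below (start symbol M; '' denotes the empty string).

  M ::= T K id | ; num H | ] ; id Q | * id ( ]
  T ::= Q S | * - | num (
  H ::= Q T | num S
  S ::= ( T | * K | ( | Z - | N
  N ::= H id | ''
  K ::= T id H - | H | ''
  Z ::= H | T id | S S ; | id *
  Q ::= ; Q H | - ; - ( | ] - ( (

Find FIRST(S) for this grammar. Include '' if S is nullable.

S ::= ( T contributes {(}.
S ::= * K contributes {*}.
S ::= ( contributes {(}.
From S ::= Z -: add FIRST(Z) = { (, *, -, ;, ], id, num }.
From S ::= N: add FIRST(N) = { -, ;, ], num, '' } (including '' since N is nullable).
Union: FIRST(S) = { (, *, -, ;, ], id, num, '' }.

{ (, *, -, ;, ], id, num, '' }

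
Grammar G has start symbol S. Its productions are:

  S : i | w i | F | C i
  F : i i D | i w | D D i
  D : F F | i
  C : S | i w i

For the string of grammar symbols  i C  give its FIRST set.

{ i }

i is a terminal; add {i} and stop.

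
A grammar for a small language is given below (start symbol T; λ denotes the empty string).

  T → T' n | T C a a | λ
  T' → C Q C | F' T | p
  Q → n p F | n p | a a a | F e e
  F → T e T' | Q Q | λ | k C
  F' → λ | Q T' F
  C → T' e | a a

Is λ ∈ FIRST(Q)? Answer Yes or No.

Nullable nonterminals: F, F', T, T'.
No production of Q has an RHS whose symbols are all nullable, so Q is not nullable.

No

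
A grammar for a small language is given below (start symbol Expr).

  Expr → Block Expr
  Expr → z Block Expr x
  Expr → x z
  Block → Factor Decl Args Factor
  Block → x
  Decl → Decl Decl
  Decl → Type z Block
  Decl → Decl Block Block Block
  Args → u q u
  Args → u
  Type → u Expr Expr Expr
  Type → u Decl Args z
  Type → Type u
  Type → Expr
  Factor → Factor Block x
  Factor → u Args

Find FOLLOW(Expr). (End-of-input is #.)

{ #, u, x, z }

Expr is the start symbol, so # ∈ FOLLOW(Expr).
In Expr → Block Expr: Expr is at the end, add FOLLOW(Expr) = { #, u, x, z }.
In Expr → z Block Expr x: add FIRST(x) = { x }.
In Type → u Expr Expr Expr: add FIRST(Expr Expr) = { u, x, z }.
In Type → u Expr Expr Expr: add FIRST(Expr) = { u, x, z }.
In Type → u Expr Expr Expr: Expr is at the end, add FOLLOW(Type) = { u, z }.
In Type → Expr: Expr is at the end, add FOLLOW(Type) = { u, z }.
Union: FOLLOW(Expr) = { #, u, x, z }.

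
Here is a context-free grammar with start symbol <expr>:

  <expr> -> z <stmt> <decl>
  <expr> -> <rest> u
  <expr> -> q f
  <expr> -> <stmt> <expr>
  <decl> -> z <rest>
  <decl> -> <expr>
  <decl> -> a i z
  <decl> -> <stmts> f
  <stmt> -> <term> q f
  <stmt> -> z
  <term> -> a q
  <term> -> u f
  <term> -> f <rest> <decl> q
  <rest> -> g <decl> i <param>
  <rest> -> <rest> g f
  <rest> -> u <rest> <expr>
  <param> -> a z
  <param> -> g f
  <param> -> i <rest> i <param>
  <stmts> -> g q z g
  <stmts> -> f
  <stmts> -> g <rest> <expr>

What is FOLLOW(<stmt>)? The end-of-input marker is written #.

In <expr> -> z <stmt> <decl>: add FIRST(<decl>) = { a, f, g, q, u, z }.
In <expr> -> <stmt> <expr>: add FIRST(<expr>) = { a, f, g, q, u, z }.
Union: FOLLOW(<stmt>) = { a, f, g, q, u, z }.

{ a, f, g, q, u, z }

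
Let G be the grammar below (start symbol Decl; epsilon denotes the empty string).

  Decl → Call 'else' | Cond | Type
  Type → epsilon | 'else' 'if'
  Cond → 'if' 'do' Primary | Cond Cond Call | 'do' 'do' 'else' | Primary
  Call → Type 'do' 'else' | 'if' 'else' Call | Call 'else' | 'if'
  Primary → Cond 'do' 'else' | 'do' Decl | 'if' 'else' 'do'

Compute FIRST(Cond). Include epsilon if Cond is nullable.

{ 'do', 'if' }

Cond → 'if' 'do' Primary contributes {'if'}.
From Cond → Cond Cond Call: add FIRST(Cond) = { 'do', 'if' }.
Cond → 'do' 'do' 'else' contributes {'do'}.
From Cond → Primary: add FIRST(Primary) = { 'do', 'if' }.
Union: FIRST(Cond) = { 'do', 'if' }.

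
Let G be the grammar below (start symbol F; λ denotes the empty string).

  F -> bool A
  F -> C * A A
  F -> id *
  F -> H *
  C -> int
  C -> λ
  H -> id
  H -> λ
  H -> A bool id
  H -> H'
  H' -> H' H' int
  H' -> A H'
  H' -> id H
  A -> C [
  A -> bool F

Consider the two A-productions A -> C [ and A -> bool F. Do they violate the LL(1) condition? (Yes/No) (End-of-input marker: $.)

FIRST(C [) = { [, int } and FIRST(bool F) = { bool }.
The FIRST sets are disjoint and neither alternative is nullable — no conflict.

No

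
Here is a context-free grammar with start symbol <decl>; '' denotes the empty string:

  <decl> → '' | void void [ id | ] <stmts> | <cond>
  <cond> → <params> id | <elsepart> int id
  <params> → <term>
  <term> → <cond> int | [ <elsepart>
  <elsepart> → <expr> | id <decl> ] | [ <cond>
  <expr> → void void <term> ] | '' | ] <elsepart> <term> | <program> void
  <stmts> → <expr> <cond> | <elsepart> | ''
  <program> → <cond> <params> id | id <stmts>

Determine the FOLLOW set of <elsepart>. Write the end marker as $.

In <cond> → <elsepart> int id: add FIRST(int id) = { int }.
In <term> → [ <elsepart>: <elsepart> is at the end, add FOLLOW(<term>) = { $, [, ], id, int, void }.
In <expr> → ] <elsepart> <term>: add FIRST(<term>) = { [, ], id, int, void }.
In <stmts> → <elsepart>: <elsepart> is at the end, add FOLLOW(<stmts>) = { $, ], void }.
Union: FOLLOW(<elsepart>) = { $, [, ], id, int, void }.

{ $, [, ], id, int, void }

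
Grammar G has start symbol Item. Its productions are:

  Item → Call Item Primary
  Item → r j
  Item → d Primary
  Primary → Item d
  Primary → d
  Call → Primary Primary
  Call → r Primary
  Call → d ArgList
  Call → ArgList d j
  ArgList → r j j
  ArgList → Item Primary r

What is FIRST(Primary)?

{ d, r }

From Primary → Item d: add FIRST(Item) = { d, r }.
Primary → d contributes {d}.
Union: FIRST(Primary) = { d, r }.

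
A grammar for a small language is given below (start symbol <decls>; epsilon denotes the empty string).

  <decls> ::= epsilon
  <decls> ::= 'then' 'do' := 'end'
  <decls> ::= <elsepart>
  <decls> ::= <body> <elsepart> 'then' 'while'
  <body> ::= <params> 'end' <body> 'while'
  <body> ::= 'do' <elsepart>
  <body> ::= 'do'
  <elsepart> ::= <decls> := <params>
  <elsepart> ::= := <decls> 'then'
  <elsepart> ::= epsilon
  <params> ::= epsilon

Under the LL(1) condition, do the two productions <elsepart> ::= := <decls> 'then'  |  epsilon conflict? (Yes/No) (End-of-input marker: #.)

FIRST(:= <decls> 'then') = { := } and FIRST(epsilon) = { epsilon }.
The second alternative is nullable and FOLLOW(<elsepart>) = { #, 'do', 'end', 'then', 'while', := } shares := with FIRST of the first — conflict.

Yes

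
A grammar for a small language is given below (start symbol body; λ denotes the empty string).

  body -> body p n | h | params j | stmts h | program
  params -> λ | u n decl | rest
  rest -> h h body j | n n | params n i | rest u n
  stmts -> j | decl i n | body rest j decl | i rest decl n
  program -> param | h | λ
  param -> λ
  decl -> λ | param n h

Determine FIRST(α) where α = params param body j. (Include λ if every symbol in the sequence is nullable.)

{ h, i, j, n, p, u }

Add FIRST(params)\{λ} = { h, n, u }; params is nullable, continue.
Add FIRST(param)\{λ} = {  }; param is nullable, continue.
Add FIRST(body)\{λ} = { h, i, j, n, p, u }; body is nullable, continue.
j is a terminal; add {j} and stop.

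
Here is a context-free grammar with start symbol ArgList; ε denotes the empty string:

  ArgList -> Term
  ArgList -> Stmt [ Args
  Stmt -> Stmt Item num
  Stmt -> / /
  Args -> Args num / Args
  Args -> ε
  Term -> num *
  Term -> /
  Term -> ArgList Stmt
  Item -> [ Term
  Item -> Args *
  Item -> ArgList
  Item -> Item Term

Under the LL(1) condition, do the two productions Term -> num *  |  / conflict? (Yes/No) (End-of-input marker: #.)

No

FIRST(num *) = { num } and FIRST(/) = { / }.
The FIRST sets are disjoint and neither alternative is nullable — no conflict.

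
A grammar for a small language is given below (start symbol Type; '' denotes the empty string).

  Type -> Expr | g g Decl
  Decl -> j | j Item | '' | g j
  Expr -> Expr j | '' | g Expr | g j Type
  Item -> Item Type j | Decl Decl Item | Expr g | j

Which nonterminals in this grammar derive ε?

{ Decl, Expr, Type }

Directly nullable (have an ''-production): Decl, Expr.
Type -> Expr with every symbol nullable, so Type is nullable.
No other nonterminal has a production whose RHS symbols are all nullable.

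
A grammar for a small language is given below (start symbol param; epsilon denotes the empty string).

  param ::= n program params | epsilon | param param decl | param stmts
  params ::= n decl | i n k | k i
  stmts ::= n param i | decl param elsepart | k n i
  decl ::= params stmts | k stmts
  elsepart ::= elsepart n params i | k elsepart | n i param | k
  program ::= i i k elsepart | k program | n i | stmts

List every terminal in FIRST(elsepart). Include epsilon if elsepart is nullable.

From elsepart ::= elsepart n params i: add FIRST(elsepart) = { k, n }.
elsepart ::= k elsepart contributes {k}.
elsepart ::= n i param contributes {n}.
elsepart ::= k contributes {k}.
Union: FIRST(elsepart) = { k, n }.

{ k, n }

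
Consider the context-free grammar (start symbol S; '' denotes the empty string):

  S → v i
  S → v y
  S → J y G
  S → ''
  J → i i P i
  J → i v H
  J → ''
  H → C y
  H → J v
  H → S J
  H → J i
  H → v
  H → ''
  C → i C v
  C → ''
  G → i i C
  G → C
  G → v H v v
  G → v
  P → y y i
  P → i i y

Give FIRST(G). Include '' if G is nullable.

G → i i C contributes {i}.
From G → C: add FIRST(C) = { i, '' } (including '' since C is nullable).
G → v H v v contributes {v}.
G → v contributes {v}.
Union: FIRST(G) = { i, v, '' }.

{ i, v, '' }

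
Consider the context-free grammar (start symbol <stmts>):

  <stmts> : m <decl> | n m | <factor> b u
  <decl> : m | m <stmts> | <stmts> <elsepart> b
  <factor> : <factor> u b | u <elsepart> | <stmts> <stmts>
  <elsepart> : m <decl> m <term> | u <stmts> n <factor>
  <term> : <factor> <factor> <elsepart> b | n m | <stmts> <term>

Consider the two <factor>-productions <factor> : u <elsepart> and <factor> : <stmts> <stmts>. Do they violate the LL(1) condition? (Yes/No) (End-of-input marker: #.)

FIRST(u <elsepart>) = { u } and FIRST(<stmts> <stmts>) = { m, n, u }.
Both contain u, so the two alternatives are not disjoint — LL(1) conflict.

Yes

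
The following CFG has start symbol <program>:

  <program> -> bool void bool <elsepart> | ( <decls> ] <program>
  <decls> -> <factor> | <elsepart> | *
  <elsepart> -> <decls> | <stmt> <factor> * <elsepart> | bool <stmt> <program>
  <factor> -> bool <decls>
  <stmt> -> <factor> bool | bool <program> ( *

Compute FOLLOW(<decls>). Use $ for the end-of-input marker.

{ $, (, *, ], bool }

In <program> -> ( <decls> ] <program>: add FIRST(] <program>) = { ] }.
In <elsepart> -> <decls>: <decls> is at the end, add FOLLOW(<elsepart>) = { $, (, *, ], bool }.
In <factor> -> bool <decls>: <decls> is at the end, add FOLLOW(<factor>) = { $, (, *, ], bool }.
Union: FOLLOW(<decls>) = { $, (, *, ], bool }.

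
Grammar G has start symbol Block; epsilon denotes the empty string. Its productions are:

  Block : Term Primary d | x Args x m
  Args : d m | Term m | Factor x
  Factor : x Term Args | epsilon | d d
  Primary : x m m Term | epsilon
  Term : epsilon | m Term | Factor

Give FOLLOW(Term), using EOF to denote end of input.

In Block : Term Primary d: add FIRST(Primary d) = { d, x }.
In Args : Term m: add FIRST(m) = { m }.
In Factor : x Term Args: add FIRST(Args) = { d, m, x }.
In Primary : x m m Term: Term is at the end, add FOLLOW(Primary) = { d }.
In Term : m Term: Term is at the end, add FOLLOW(Term) = { d, m, x }.
Union: FOLLOW(Term) = { d, m, x }.

{ d, m, x }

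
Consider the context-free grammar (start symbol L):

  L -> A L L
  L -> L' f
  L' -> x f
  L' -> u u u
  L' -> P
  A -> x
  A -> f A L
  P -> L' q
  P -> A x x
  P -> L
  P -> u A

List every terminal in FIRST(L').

L' -> x f contributes {x}.
L' -> u u u contributes {u}.
From L' -> P: add FIRST(P) = { f, u, x }.
Union: FIRST(L') = { f, u, x }.

{ f, u, x }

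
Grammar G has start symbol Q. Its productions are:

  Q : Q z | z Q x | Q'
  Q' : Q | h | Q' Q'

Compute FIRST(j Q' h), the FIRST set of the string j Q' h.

j is a terminal; add {j} and stop.

{ j }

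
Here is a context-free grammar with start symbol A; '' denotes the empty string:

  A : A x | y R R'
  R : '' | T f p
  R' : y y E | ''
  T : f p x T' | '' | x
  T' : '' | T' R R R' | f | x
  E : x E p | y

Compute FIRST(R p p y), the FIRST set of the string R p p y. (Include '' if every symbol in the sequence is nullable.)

Add FIRST(R)\{''} = { f, x }; R is nullable, continue.
p is a terminal; add {p} and stop.

{ f, p, x }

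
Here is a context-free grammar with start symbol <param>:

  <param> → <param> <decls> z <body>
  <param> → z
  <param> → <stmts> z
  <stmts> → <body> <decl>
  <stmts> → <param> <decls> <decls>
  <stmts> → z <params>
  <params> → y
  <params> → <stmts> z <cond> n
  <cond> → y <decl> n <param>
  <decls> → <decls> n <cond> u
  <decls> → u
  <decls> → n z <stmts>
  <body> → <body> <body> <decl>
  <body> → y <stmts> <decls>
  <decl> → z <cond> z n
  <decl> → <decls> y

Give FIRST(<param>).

{ y, z }

From <param> → <param> <decls> z <body>: add FIRST(<param>) = { y, z }.
<param> → z contributes {z}.
From <param> → <stmts> z: add FIRST(<stmts>) = { y, z }.
Union: FIRST(<param>) = { y, z }.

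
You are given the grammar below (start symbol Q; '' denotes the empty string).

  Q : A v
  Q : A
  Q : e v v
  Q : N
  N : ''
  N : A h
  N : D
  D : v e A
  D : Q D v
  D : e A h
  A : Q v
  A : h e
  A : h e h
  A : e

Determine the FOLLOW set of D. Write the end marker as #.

In N : D: D is at the end, add FOLLOW(N) = { #, e, h, v }.
In D : Q D v: add FIRST(v) = { v }.
Union: FOLLOW(D) = { #, e, h, v }.

{ #, e, h, v }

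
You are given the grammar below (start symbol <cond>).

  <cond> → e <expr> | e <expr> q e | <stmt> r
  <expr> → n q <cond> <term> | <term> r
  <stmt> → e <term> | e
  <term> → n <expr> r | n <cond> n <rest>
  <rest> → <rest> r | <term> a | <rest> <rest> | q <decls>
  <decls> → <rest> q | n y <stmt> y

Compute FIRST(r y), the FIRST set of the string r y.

{ r }

r is a terminal; add {r} and stop.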